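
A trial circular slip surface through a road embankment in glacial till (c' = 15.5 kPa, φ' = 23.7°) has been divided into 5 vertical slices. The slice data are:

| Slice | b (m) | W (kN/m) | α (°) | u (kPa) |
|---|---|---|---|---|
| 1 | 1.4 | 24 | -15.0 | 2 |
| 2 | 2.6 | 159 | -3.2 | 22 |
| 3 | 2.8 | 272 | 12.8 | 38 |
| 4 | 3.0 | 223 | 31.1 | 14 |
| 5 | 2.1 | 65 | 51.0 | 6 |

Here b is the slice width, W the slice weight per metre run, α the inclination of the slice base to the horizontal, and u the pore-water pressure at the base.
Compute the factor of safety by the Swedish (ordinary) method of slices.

FS = 1.93

Ordinary method of slices: FS = Σ[c'·Δl_i + (W_i cosα_i − u_i·Δl_i)·tanφ'] / Σ W_i sinα_i, with Δl_i = b_i / cosα_i.
Slice 1: Δl = 1.4/cos(-15.0°) = 1.449 m; N'_1 = 24·cos(-15.0°) − 2·1.449 = 20.3; c'Δl = 22.47; W sinα = -6.2
Slice 2: Δl = 2.6/cos(-3.2°) = 2.604 m; N'_2 = 159·cos(-3.2°) − 22·2.604 = 101.5; c'Δl = 40.36; W sinα = -8.9
Slice 3: Δl = 2.8/cos12.8° = 2.871 m; N'_3 = 272·cos12.8° − 38·2.871 = 156.1; c'Δl = 44.51; W sinα = 60.3
Slice 4: Δl = 3.0/cos31.1° = 3.504 m; N'_4 = 223·cos31.1° − 14·3.504 = 141.9; c'Δl = 54.31; W sinα = 115.2
Slice 5: Δl = 2.1/cos51.0° = 3.337 m; N'_5 = 65·cos51.0° − 6·3.337 = 20.9; c'Δl = 51.72; W sinα = 50.5
Σc'Δl = 213.4 kN/m; ΣN' = 440.7 kN/m; ΣW sinα = 210.9 kN/m
Resisting = 213.4 + 440.7·tan23.7° = 213.4 + 193.4 = 406.8 kN/m
FS = 406.8 / 210.9 = 1.929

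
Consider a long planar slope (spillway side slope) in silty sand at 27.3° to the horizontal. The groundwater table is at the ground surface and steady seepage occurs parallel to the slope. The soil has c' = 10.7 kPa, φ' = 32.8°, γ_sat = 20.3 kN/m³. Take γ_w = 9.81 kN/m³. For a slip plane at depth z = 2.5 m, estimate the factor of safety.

FS = 1.16

With seepage parallel to the slope and the water table at the surface, the effective normal stress on the slip plane uses the buoyant unit weight γ' = γ_sat − γ_w while the driving shear stress uses γ_sat:
FS = [c' + γ' z cos²β tanφ'] / [γ_sat z sinβ cosβ]
γ' = 20.3 − 9.81 = 10.49 kN/m³
Numerator = 10.7 + 10.49·2.5·cos²27.3°·tan32.8° = 10.7 + 10.49·2.5·0.7896·0.6445 = 24.046 kPa
Denominator = 20.3·2.5·sin27.3°·cos27.3° = 20.3·2.5·0.4586·0.8886 = 20.684 kPa
FS = 24.046 / 20.684 = 1.163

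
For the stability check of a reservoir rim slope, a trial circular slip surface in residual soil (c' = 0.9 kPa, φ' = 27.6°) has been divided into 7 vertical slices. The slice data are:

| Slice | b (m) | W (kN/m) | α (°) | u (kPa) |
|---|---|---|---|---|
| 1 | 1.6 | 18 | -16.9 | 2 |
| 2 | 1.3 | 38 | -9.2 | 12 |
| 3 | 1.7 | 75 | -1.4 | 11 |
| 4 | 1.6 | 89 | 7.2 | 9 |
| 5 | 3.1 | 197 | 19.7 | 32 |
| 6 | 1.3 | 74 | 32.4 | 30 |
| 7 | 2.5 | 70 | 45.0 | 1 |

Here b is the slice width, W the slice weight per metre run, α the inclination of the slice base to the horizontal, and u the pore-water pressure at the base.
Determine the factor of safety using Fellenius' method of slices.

FS = 1.13

Ordinary method of slices: FS = Σ[c'·Δl_i + (W_i cosα_i − u_i·Δl_i)·tanφ'] / Σ W_i sinα_i, with Δl_i = b_i / cosα_i.
Slice 1: Δl = 1.6/cos(-16.9°) = 1.672 m; N'_1 = 18·cos(-16.9°) − 2·1.672 = 13.9; c'Δl = 1.50; W sinα = -5.2
Slice 2: Δl = 1.3/cos(-9.2°) = 1.317 m; N'_2 = 38·cos(-9.2°) − 12·1.317 = 21.7; c'Δl = 1.19; W sinα = -6.1
Slice 3: Δl = 1.7/cos(-1.4°) = 1.701 m; N'_3 = 75·cos(-1.4°) − 11·1.701 = 56.3; c'Δl = 1.53; W sinα = -1.8
Slice 4: Δl = 1.6/cos7.2° = 1.613 m; N'_4 = 89·cos7.2° − 9·1.613 = 73.8; c'Δl = 1.45; W sinα = 11.2
Slice 5: Δl = 3.1/cos19.7° = 3.293 m; N'_5 = 197·cos19.7° − 32·3.293 = 80.1; c'Δl = 2.96; W sinα = 66.4
Slice 6: Δl = 1.3/cos32.4° = 1.540 m; N'_6 = 74·cos32.4° − 30·1.540 = 16.3; c'Δl = 1.39; W sinα = 39.7
Slice 7: Δl = 2.5/cos45.0° = 3.536 m; N'_7 = 70·cos45.0° − 1·3.536 = 46.0; c'Δl = 3.18; W sinα = 49.5
Σc'Δl = 13.2 kN/m; ΣN' = 308.0 kN/m; ΣW sinα = 153.6 kN/m
Resisting = 13.2 + 308.0·tan27.6° = 13.2 + 161.0 = 174.2 kN/m
FS = 174.2 / 153.6 = 1.134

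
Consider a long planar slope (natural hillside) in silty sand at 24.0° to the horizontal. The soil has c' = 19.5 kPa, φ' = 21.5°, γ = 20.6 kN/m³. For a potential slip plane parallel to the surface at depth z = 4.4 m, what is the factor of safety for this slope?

For an infinite slope with a slip plane parallel to the surface (no pore pressure): FS = [c' + γz cos²β tanφ'] / [γz sinβ cosβ].
γz = 20.6·4.4 = 90.64 kN/m²
Numerator = 19.5 + 90.64·cos²24.0°·tan21.5° = 19.5 + 90.64·0.8346·0.3939 = 49.297 kPa
Denominator = 90.64·sin24.0°·cos24.0° = 90.64·0.4067·0.9135 = 33.679 kPa
FS = 49.297 / 33.679 = 1.464

FS = 1.46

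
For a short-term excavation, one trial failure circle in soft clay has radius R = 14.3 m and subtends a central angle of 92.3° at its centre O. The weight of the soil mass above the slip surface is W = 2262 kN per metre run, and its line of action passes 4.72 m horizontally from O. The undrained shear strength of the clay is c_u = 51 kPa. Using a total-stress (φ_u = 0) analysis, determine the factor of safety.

FS = 1.57

Taking moments about the centre O, the resisting moment is provided by the undrained shear strength acting along the arc:
Arc length L_a = R·θ = 14.3·(92.3°·π/180) = 14.3·1.6109 = 23.04 m
M_R = c_u·L_a·R = 51·23.04·14.3 = 16800.5 kN·m/m
M_D = W·d = 2262·4.72 = 10676.6 kN·m/m
FS = M_R / M_D = 16800.5 / 10676.6 = 1.574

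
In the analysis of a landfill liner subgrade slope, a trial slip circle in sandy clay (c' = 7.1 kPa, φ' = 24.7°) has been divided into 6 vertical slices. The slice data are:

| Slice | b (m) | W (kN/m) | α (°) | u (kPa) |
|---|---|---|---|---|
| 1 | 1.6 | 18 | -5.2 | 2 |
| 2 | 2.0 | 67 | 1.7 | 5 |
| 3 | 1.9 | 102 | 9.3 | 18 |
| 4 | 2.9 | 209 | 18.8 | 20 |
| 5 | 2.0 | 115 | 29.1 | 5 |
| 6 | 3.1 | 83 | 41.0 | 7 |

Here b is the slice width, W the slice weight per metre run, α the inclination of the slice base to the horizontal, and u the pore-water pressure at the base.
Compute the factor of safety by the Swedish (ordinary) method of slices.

Ordinary method of slices: FS = Σ[c'·Δl_i + (W_i cosα_i − u_i·Δl_i)·tanφ'] / Σ W_i sinα_i, with Δl_i = b_i / cosα_i.
Slice 1: Δl = 1.6/cos(-5.2°) = 1.607 m; N'_1 = 18·cos(-5.2°) − 2·1.607 = 14.7; c'Δl = 11.41; W sinα = -1.6
Slice 2: Δl = 2.0/cos1.7° = 2.001 m; N'_2 = 67·cos1.7° − 5·2.001 = 57.0; c'Δl = 14.21; W sinα = 2.0
Slice 3: Δl = 1.9/cos9.3° = 1.925 m; N'_3 = 102·cos9.3° − 18·1.925 = 66.0; c'Δl = 13.67; W sinα = 16.5
Slice 4: Δl = 2.9/cos18.8° = 3.063 m; N'_4 = 209·cos18.8° − 20·3.063 = 136.6; c'Δl = 21.75; W sinα = 67.4
Slice 5: Δl = 2.0/cos29.1° = 2.289 m; N'_5 = 115·cos29.1° − 5·2.289 = 89.0; c'Δl = 16.25; W sinα = 55.9
Slice 6: Δl = 3.1/cos41.0° = 4.108 m; N'_6 = 83·cos41.0° − 7·4.108 = 33.9; c'Δl = 29.16; W sinα = 54.5
Σc'Δl = 106.4 kN/m; ΣN' = 397.2 kN/m; ΣW sinα = 194.6 kN/m
Resisting = 106.4 + 397.2·tan24.7° = 106.4 + 182.7 = 289.1 kN/m
FS = 289.1 / 194.6 = 1.486

FS = 1.49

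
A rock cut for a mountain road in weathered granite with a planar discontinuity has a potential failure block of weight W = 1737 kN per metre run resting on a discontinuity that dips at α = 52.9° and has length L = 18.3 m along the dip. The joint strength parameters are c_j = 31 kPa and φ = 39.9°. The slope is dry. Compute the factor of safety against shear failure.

Resolving the block weight along and normal to the plane and applying the Mohr–Coulomb strength on the joint:
N' = W cosα = 1737·cos52.9° = 1047.8 kN/m
Driving force T = W sinα = 1737·sin52.9° = 1385.4 kN/m
Resisting force R = c_j·L + N'·tanφ = 31·18.3 + 1047.8·tan39.9° = 567.3 + 876.1 = 1443.4 kN/m
FS = R / T = 1443.4 / 1385.4 = 1.042

FS = 1.04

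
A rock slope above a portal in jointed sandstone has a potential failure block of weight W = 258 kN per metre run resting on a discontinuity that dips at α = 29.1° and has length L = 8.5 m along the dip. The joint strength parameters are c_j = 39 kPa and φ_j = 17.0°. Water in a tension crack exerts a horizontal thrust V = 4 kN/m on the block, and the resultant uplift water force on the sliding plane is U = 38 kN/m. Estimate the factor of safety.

FS = 3.01

Resolving the block weight along and normal to the plane and applying the Mohr–Coulomb strength on the joint:
N' = W cosα − U − V sinα = 258·cos29.1° − 38 − 4·sin29.1° = 185.5 kN/m
Driving force T = W sinα + V cosα = 258·sin29.1° + 4·cos29.1° = 129.0 kN/m
Resisting force R = c_j·L + N'·tanφ_j = 39·8.5 + 185.5·tan17.0° = 331.5 + 56.7 = 388.2 kN/m
FS = R / T = 388.2 / 129.0 = 3.010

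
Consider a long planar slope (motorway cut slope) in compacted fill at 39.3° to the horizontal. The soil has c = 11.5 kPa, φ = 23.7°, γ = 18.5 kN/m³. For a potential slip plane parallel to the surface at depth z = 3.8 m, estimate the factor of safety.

FS = 0.87

For an infinite slope with a slip plane parallel to the surface (no pore pressure): FS = [c + γz cos²β tanφ] / [γz sinβ cosβ].
γz = 18.5·3.8 = 70.30 kN/m²
Numerator = 11.5 + 70.30·cos²39.3°·tan23.7° = 11.5 + 70.30·0.5988·0.4390 = 29.980 kPa
Denominator = 70.30·sin39.3°·cos39.3° = 70.30·0.6334·0.7738 = 34.457 kPa
FS = 29.980 / 34.457 = 0.870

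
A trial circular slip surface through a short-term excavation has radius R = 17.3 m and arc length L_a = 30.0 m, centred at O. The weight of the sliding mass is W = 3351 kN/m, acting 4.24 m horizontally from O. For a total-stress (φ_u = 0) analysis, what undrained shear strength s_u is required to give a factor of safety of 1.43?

s_u = 39.1 kPa

FS = s_u·L_a·R / (W·d), so s_u = FS·W·d / (L_a·R).
s_u = 1.43·3351·4.24 / (30.00·17.3) = 20317.8 / 519.00 = 39.15 kPa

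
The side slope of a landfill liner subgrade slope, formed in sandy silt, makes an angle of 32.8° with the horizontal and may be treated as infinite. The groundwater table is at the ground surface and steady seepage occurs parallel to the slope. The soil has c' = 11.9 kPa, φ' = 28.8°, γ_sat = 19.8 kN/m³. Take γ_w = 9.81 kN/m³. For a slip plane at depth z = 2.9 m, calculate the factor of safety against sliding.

With seepage parallel to the slope and the water table at the surface, the effective normal stress on the slip plane uses the buoyant unit weight γ' = γ_sat − γ_w while the driving shear stress uses γ_sat:
FS = [c' + γ' z cos²β tanφ'] / [γ_sat z sinβ cosβ]
γ' = 19.8 − 9.81 = 9.99 kN/m³
Numerator = 11.9 + 9.99·2.9·cos²32.8°·tan28.8° = 11.9 + 9.99·2.9·0.7066·0.5498 = 23.153 kPa
Denominator = 19.8·2.9·sin32.8°·cos32.8° = 19.8·2.9·0.5417·0.8406 = 26.146 kPa
FS = 23.153 / 26.146 = 0.886

FS = 0.89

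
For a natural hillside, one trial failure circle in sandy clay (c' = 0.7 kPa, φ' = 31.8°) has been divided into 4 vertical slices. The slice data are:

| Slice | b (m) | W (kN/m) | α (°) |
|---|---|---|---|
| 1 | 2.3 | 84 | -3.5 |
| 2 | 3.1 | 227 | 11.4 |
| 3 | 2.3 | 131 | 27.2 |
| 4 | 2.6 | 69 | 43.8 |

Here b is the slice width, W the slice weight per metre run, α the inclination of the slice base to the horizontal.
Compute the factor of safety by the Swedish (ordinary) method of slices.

Ordinary method of slices: FS = Σ[c'·Δl_i + (W_i cosα_i)·tanφ'] / Σ W_i sinα_i, with Δl_i = b_i / cosα_i.
Slice 1: Δl = 2.3/cos(-3.5°) = 2.304 m; N'_1 = 84·cos(-3.5°) = 83.8; c'Δl = 1.61; W sinα = -5.1
Slice 2: Δl = 3.1/cos11.4° = 3.162 m; N'_2 = 227·cos11.4° = 222.5; c'Δl = 2.21; W sinα = 44.9
Slice 3: Δl = 2.3/cos27.2° = 2.586 m; N'_3 = 131·cos27.2° = 116.5; c'Δl = 1.81; W sinα = 59.9
Slice 4: Δl = 2.6/cos43.8° = 3.602 m; N'_4 = 69·cos43.8° = 49.8; c'Δl = 2.52; W sinα = 47.8
Σc'Δl = 8.2 kN/m; ΣN' = 472.7 kN/m; ΣW sinα = 147.4 kN/m
Resisting = 8.2 + 472.7·tan31.8° = 8.2 + 293.1 = 301.2 kN/m
FS = 301.2 / 147.4 = 2.044

FS = 2.04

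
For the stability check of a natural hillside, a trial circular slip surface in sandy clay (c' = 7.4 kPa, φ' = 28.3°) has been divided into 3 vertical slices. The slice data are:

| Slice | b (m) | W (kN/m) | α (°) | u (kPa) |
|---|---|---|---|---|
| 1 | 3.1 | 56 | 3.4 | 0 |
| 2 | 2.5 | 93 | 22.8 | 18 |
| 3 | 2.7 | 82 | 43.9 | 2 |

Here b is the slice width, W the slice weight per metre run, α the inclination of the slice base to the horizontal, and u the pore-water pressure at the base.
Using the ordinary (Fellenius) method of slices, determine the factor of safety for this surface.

FS = 1.54

Ordinary method of slices: FS = Σ[c'·Δl_i + (W_i cosα_i − u_i·Δl_i)·tanφ'] / Σ W_i sinα_i, with Δl_i = b_i / cosα_i.
Slice 1: Δl = 3.1/cos3.4° = 3.105 m; N'_1 = 56·cos3.4° − 0·3.105 = 55.9; c'Δl = 22.98; W sinα = 3.3
Slice 2: Δl = 2.5/cos22.8° = 2.712 m; N'_2 = 93·cos22.8° − 18·2.712 = 36.9; c'Δl = 20.07; W sinα = 36.0
Slice 3: Δl = 2.7/cos43.9° = 3.747 m; N'_3 = 82·cos43.9° − 2·3.747 = 51.6; c'Δl = 27.73; W sinα = 56.9
Σc'Δl = 70.8 kN/m; ΣN' = 144.4 kN/m; ΣW sinα = 96.2 kN/m
Resisting = 70.8 + 144.4·tan28.3° = 70.8 + 77.8 = 148.5 kN/m
FS = 148.5 / 96.2 = 1.544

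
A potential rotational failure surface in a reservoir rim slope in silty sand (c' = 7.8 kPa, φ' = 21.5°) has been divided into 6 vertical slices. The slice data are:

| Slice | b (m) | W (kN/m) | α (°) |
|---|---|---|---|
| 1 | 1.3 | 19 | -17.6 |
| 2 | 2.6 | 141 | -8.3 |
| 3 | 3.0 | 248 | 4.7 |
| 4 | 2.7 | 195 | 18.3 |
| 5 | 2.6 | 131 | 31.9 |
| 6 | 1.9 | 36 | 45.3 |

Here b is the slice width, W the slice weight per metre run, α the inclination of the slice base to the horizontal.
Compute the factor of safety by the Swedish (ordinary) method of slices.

FS = 2.71

Ordinary method of slices: FS = Σ[c'·Δl_i + (W_i cosα_i)·tanφ'] / Σ W_i sinα_i, with Δl_i = b_i / cosα_i.
Slice 1: Δl = 1.3/cos(-17.6°) = 1.364 m; N'_1 = 19·cos(-17.6°) = 18.1; c'Δl = 10.64; W sinα = -5.7
Slice 2: Δl = 2.6/cos(-8.3°) = 2.628 m; N'_2 = 141·cos(-8.3°) = 139.5; c'Δl = 20.49; W sinα = -20.4
Slice 3: Δl = 3.0/cos4.7° = 3.010 m; N'_3 = 248·cos4.7° = 247.2; c'Δl = 23.48; W sinα = 20.3
Slice 4: Δl = 2.7/cos18.3° = 2.844 m; N'_4 = 195·cos18.3° = 185.1; c'Δl = 22.18; W sinα = 61.2
Slice 5: Δl = 2.6/cos31.9° = 3.063 m; N'_5 = 131·cos31.9° = 111.2; c'Δl = 23.89; W sinα = 69.2
Slice 6: Δl = 1.9/cos45.3° = 2.701 m; N'_6 = 36·cos45.3° = 25.3; c'Δl = 21.07; W sinα = 25.6
Σc'Δl = 121.8 kN/m; ΣN' = 726.5 kN/m; ΣW sinα = 150.3 kN/m
Resisting = 121.8 + 726.5·tan21.5° = 121.8 + 286.2 = 407.9 kN/m
FS = 407.9 / 150.3 = 2.715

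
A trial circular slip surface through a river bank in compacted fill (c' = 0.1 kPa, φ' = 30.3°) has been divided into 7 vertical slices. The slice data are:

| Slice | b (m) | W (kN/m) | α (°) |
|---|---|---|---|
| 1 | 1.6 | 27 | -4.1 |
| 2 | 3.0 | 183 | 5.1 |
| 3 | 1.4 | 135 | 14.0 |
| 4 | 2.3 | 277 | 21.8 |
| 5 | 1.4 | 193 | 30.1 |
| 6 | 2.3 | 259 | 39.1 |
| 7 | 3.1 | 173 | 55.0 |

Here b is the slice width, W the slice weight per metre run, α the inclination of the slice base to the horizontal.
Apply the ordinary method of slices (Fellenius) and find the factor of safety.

FS = 1.13

Ordinary method of slices: FS = Σ[c'·Δl_i + (W_i cosα_i)·tanφ'] / Σ W_i sinα_i, with Δl_i = b_i / cosα_i.
Slice 1: Δl = 1.6/cos(-4.1°) = 1.604 m; N'_1 = 27·cos(-4.1°) = 26.9; c'Δl = 0.16; W sinα = -1.9
Slice 2: Δl = 3.0/cos5.1° = 3.012 m; N'_2 = 183·cos5.1° = 182.3; c'Δl = 0.30; W sinα = 16.3
Slice 3: Δl = 1.4/cos14.0° = 1.443 m; N'_3 = 135·cos14.0° = 131.0; c'Δl = 0.14; W sinα = 32.7
Slice 4: Δl = 2.3/cos21.8° = 2.477 m; N'_4 = 277·cos21.8° = 257.2; c'Δl = 0.25; W sinα = 102.9
Slice 5: Δl = 1.4/cos30.1° = 1.618 m; N'_5 = 193·cos30.1° = 167.0; c'Δl = 0.16; W sinα = 96.8
Slice 6: Δl = 2.3/cos39.1° = 2.964 m; N'_6 = 259·cos39.1° = 201.0; c'Δl = 0.30; W sinα = 163.3
Slice 7: Δl = 3.1/cos55.0° = 5.405 m; N'_7 = 173·cos55.0° = 99.2; c'Δl = 0.54; W sinα = 141.7
Σc'Δl = 1.9 kN/m; ΣN' = 1064.6 kN/m; ΣW sinα = 551.7 kN/m
Resisting = 1.9 + 1064.6·tan30.3° = 1.9 + 622.1 = 623.9 kN/m
FS = 623.9 / 551.7 = 1.131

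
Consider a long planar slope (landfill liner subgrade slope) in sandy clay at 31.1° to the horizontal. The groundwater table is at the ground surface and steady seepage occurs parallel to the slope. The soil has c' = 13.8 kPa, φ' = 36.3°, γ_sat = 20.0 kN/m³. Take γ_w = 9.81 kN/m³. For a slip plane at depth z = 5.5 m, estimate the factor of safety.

FS = 0.90

With seepage parallel to the slope and the water table at the surface, the effective normal stress on the slip plane uses the buoyant unit weight γ' = γ_sat − γ_w while the driving shear stress uses γ_sat:
FS = [c' + γ' z cos²β tanφ'] / [γ_sat z sinβ cosβ]
γ' = 20.0 − 9.81 = 10.19 kN/m³
Numerator = 13.8 + 10.19·5.5·cos²31.1°·tan36.3° = 13.8 + 10.19·5.5·0.7332·0.7346 = 43.985 kPa
Denominator = 20.0·5.5·sin31.1°·cos31.1° = 20.0·5.5·0.5165·0.8563 = 48.652 kPa
FS = 43.985 / 48.652 = 0.904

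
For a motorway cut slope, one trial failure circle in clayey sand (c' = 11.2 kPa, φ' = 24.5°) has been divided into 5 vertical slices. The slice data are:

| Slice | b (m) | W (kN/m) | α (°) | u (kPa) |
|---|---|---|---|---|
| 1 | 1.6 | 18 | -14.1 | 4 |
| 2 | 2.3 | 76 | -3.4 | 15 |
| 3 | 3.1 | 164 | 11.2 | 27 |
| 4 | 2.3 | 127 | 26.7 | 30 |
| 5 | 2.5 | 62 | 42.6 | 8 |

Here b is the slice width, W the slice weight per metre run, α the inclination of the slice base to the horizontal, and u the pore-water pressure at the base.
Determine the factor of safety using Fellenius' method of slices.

Ordinary method of slices: FS = Σ[c'·Δl_i + (W_i cosα_i − u_i·Δl_i)·tanφ'] / Σ W_i sinα_i, with Δl_i = b_i / cosα_i.
Slice 1: Δl = 1.6/cos(-14.1°) = 1.650 m; N'_1 = 18·cos(-14.1°) − 4·1.650 = 10.9; c'Δl = 18.48; W sinα = -4.4
Slice 2: Δl = 2.3/cos(-3.4°) = 2.304 m; N'_2 = 76·cos(-3.4°) − 15·2.304 = 41.3; c'Δl = 25.81; W sinα = -4.5
Slice 3: Δl = 3.1/cos11.2° = 3.160 m; N'_3 = 164·cos11.2° − 27·3.160 = 75.6; c'Δl = 35.39; W sinα = 31.9
Slice 4: Δl = 2.3/cos26.7° = 2.575 m; N'_4 = 127·cos26.7° − 30·2.575 = 36.2; c'Δl = 28.83; W sinα = 57.1
Slice 5: Δl = 2.5/cos42.6° = 3.396 m; N'_5 = 62·cos42.6° − 8·3.396 = 18.5; c'Δl = 38.04; W sinα = 42.0
Σc'Δl = 146.5 kN/m; ΣN' = 182.4 kN/m; ΣW sinα = 122.0 kN/m
Resisting = 146.5 + 182.4·tan24.5° = 146.5 + 83.1 = 229.7 kN/m
FS = 229.7 / 122.0 = 1.883

FS = 1.88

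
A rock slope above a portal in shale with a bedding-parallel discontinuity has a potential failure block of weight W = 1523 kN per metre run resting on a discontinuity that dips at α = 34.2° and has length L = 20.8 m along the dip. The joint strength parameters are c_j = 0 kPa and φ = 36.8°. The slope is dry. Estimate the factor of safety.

Resolving the block weight along and normal to the plane and applying the Mohr–Coulomb strength on the joint:
N' = W cosα = 1523·cos34.2° = 1259.6 kN/m
Driving force T = W sinα = 1523·sin34.2° = 856.1 kN/m
Resisting force R = c_j·L + N'·tanφ = 0·20.8 + 1259.6·tan36.8° = 0.0 + 942.3 = 942.3 kN/m
FS = R / T = 942.3 / 856.1 = 1.101

FS = 1.10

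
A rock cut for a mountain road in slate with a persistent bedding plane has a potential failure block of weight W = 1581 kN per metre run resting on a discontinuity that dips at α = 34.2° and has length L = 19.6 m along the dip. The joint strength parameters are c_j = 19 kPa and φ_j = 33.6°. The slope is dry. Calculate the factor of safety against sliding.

FS = 1.40

Resolving the block weight along and normal to the plane and applying the Mohr–Coulomb strength on the joint:
N' = W cosα = 1581·cos34.2° = 1307.6 kN/m
Driving force T = W sinα = 1581·sin34.2° = 888.7 kN/m
Resisting force R = c_j·L + N'·tanφ_j = 19·19.6 + 1307.6·tan33.6° = 372.4 + 868.8 = 1241.2 kN/m
FS = R / T = 1241.2 / 888.7 = 1.397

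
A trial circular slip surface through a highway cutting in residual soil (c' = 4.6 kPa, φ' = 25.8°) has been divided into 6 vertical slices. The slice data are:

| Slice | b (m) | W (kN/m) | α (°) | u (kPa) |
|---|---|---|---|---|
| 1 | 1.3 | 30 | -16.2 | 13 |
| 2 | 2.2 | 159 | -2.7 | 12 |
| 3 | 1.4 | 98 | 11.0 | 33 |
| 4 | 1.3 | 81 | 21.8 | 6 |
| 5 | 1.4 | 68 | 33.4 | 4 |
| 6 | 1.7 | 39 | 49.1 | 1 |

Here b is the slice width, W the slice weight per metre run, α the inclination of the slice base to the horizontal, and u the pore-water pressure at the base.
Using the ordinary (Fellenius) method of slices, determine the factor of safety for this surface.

Ordinary method of slices: FS = Σ[c'·Δl_i + (W_i cosα_i − u_i·Δl_i)·tanφ'] / Σ W_i sinα_i, with Δl_i = b_i / cosα_i.
Slice 1: Δl = 1.3/cos(-16.2°) = 1.354 m; N'_1 = 30·cos(-16.2°) − 13·1.354 = 11.2; c'Δl = 6.23; W sinα = -8.4
Slice 2: Δl = 2.2/cos(-2.7°) = 2.202 m; N'_2 = 159·cos(-2.7°) − 12·2.202 = 132.4; c'Δl = 10.13; W sinα = -7.5
Slice 3: Δl = 1.4/cos11.0° = 1.426 m; N'_3 = 98·cos11.0° − 33·1.426 = 49.1; c'Δl = 6.56; W sinα = 18.7
Slice 4: Δl = 1.3/cos21.8° = 1.400 m; N'_4 = 81·cos21.8° − 6·1.400 = 66.8; c'Δl = 6.44; W sinα = 30.1
Slice 5: Δl = 1.4/cos33.4° = 1.677 m; N'_5 = 68·cos33.4° − 4·1.677 = 50.1; c'Δl = 7.71; W sinα = 37.4
Slice 6: Δl = 1.7/cos49.1° = 2.596 m; N'_6 = 39·cos49.1° − 1·2.596 = 22.9; c'Δl = 11.94; W sinα = 29.5
Σc'Δl = 49.0 kN/m; ΣN' = 332.5 kN/m; ΣW sinα = 99.8 kN/m
Resisting = 49.0 + 332.5·tan25.8° = 49.0 + 160.8 = 209.8 kN/m
FS = 209.8 / 99.8 = 2.101

FS = 2.10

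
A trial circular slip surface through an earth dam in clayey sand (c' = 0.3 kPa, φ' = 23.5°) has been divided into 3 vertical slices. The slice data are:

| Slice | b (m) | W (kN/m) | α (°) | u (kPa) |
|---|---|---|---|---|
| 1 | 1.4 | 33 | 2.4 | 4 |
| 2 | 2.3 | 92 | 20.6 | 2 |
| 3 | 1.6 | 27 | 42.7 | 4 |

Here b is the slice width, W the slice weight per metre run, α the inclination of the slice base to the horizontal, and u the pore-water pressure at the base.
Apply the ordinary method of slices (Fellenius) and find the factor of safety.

FS = 1.03

Ordinary method of slices: FS = Σ[c'·Δl_i + (W_i cosα_i − u_i·Δl_i)·tanφ'] / Σ W_i sinα_i, with Δl_i = b_i / cosα_i.
Slice 1: Δl = 1.4/cos2.4° = 1.401 m; N'_1 = 33·cos2.4° − 4·1.401 = 27.4; c'Δl = 0.42; W sinα = 1.4
Slice 2: Δl = 2.3/cos20.6° = 2.457 m; N'_2 = 92·cos20.6° − 2·2.457 = 81.2; c'Δl = 0.74; W sinα = 32.4
Slice 3: Δl = 1.6/cos42.7° = 2.177 m; N'_3 = 27·cos42.7° − 4·2.177 = 11.1; c'Δl = 0.65; W sinα = 18.3
Σc'Δl = 1.8 kN/m; ΣN' = 119.7 kN/m; ΣW sinα = 52.1 kN/m
Resisting = 1.8 + 119.7·tan23.5° = 1.8 + 52.0 = 53.9 kN/m
FS = 53.9 / 52.1 = 1.035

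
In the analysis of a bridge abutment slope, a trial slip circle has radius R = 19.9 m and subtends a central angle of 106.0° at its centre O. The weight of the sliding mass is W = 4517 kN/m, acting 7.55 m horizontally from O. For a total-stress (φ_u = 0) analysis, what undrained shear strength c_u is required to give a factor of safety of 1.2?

c_u = 55.9 kPa

FS = c_u·L_a·R / (W·d), so c_u = FS·W·d / (L_a·R).
Arc length L_a = R·θ = 19.9·(106.0°·π/180) = 19.9·1.8500 = 36.82 m
c_u = 1.2·4517·7.55 / (36.82·19.9) = 40924.0 / 732.64 = 55.86 kPa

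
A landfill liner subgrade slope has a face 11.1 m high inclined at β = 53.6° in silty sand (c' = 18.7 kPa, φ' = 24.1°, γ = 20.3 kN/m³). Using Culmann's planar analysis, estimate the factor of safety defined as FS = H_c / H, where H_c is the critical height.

H_c = (4c'/γ) · sinβ cosφ' / [1 − cos(β − φ')]
    = (4·18.7/20.3) · sin53.6°·cos24.1° / [1 − cos29.5°]
    = 3.685 · 0.7347 / 0.1296 = 20.88 m
FS = H_c / H = 20.88 / 11.1 = 1.881

FS = 1.88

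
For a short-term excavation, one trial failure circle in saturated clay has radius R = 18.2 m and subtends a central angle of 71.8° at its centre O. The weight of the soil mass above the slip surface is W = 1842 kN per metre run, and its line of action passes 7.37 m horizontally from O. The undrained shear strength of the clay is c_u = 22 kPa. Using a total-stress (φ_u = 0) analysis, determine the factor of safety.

Taking moments about the centre O, the resisting moment is provided by the undrained shear strength acting along the arc:
Arc length L_a = R·θ = 18.2·(71.8°·π/180) = 18.2·1.2531 = 22.81 m
M_R = c_u·L_a·R = 22·22.81·18.2 = 9132.0 kN·m/m
M_D = W·d = 1842·7.37 = 13575.5 kN·m/m
FS = M_R / M_D = 9132.0 / 13575.5 = 0.673

FS = 0.67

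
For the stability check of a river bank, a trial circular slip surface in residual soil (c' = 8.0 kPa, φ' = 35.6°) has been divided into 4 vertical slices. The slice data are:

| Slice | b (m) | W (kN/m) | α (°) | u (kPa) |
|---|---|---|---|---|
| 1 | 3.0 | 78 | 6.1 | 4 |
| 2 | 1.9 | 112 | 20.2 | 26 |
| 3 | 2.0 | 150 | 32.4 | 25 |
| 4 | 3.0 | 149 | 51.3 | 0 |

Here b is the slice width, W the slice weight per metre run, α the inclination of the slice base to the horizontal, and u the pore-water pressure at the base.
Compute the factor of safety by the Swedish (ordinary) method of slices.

FS = 1.22

Ordinary method of slices: FS = Σ[c'·Δl_i + (W_i cosα_i − u_i·Δl_i)·tanφ'] / Σ W_i sinα_i, with Δl_i = b_i / cosα_i.
Slice 1: Δl = 3.0/cos6.1° = 3.017 m; N'_1 = 78·cos6.1° − 4·3.017 = 65.5; c'Δl = 24.14; W sinα = 8.3
Slice 2: Δl = 1.9/cos20.2° = 2.025 m; N'_2 = 112·cos20.2° − 26·2.025 = 52.5; c'Δl = 16.20; W sinα = 38.7
Slice 3: Δl = 2.0/cos32.4° = 2.369 m; N'_3 = 150·cos32.4° − 25·2.369 = 67.4; c'Δl = 18.95; W sinα = 80.4
Slice 4: Δl = 3.0/cos51.3° = 4.798 m; N'_4 = 149·cos51.3° − 0·4.798 = 93.2; c'Δl = 38.39; W sinα = 116.3
Σc'Δl = 97.7 kN/m; ΣN' = 278.6 kN/m; ΣW sinα = 243.6 kN/m
Resisting = 97.7 + 278.6·tan35.6° = 97.7 + 199.4 = 297.1 kN/m
FS = 297.1 / 243.6 = 1.219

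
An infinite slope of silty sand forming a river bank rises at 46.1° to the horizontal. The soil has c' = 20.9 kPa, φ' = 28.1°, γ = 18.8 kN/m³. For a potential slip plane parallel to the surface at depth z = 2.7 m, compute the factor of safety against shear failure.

For an infinite slope with a slip plane parallel to the surface (no pore pressure): FS = [c' + γz cos²β tanφ'] / [γz sinβ cosβ].
γz = 18.8·2.7 = 50.76 kN/m²
Numerator = 20.9 + 50.76·cos²46.1°·tan28.1° = 20.9 + 50.76·0.4808·0.5340 = 33.931 kPa
Denominator = 50.76·sin46.1°·cos46.1° = 50.76·0.7206·0.6934 = 25.361 kPa
FS = 33.931 / 25.361 = 1.338

FS = 1.34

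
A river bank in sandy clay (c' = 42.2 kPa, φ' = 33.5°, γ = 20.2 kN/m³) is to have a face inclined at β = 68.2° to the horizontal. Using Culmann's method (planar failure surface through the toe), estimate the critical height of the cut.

H_c = 36.38 m

Culmann's analysis gives the critical failure plane at α_cr = (β + φ')/2 = (68.2 + 33.5)/2 = 50.9°, and the critical height
H_c = (4c'/γ) · sinβ cosφ' / [1 − cos(β − φ')]
    = (4·42.2/20.2) · sin68.2°·cos33.5° / [1 − cos(34.7°)]
    = 8.356 · 0.9285·0.8339 / [1 − 0.8221]
    = 8.356 · 0.7743 / 0.1779
    = 36.38 m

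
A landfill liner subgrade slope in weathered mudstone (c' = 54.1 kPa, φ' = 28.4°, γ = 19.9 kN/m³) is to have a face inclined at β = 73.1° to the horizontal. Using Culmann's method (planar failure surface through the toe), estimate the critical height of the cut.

Culmann's analysis gives the critical failure plane at α_cr = (β + φ')/2 = (73.1 + 28.4)/2 = 50.8°, and the critical height
H_c = (4c'/γ) · sinβ cosφ' / [1 − cos(β − φ')]
    = (4·54.1/19.9) · sin73.1°·cos28.4° / [1 − cos(44.7°)]
    = 10.874 · 0.9568·0.8796 / [1 − 0.7108]
    = 10.874 · 0.8417 / 0.2892
    = 31.65 m

H_c = 31.65 m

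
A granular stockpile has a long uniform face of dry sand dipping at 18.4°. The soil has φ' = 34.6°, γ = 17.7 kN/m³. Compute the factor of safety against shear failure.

For a dry cohesionless infinite slope the factor of safety is FS = tanφ' / tanβ.
FS = tan34.6° / tan18.4° = 0.6899 / 0.3327 = 2.074

FS = 2.07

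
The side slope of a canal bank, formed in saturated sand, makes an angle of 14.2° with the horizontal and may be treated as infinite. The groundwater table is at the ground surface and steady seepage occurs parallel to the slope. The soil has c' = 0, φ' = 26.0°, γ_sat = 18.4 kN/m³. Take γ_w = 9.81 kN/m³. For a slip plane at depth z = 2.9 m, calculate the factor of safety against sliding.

FS = 0.90

With seepage parallel to the slope and the water table at the surface, the effective normal stress on the slip plane uses the buoyant unit weight γ' = γ_sat − γ_w while the driving shear stress uses γ_sat:
FS = [c' + γ' z cos²β tanφ'] / [γ_sat z sinβ cosβ]
(For c' = 0 this reduces to FS = (γ'/γ_sat)·tanφ'/tanβ.)
γ' = 18.4 − 9.81 = 8.59 kN/m³
Numerator = 0.0 + 8.59·2.9·cos²14.2°·tan26.0° = 0.0 + 8.59·2.9·0.9398·0.4877 = 11.419 kPa
Denominator = 18.4·2.9·sin14.2°·cos14.2° = 18.4·2.9·0.2453·0.9694 = 12.690 kPa
FS = 11.419 / 12.690 = 0.900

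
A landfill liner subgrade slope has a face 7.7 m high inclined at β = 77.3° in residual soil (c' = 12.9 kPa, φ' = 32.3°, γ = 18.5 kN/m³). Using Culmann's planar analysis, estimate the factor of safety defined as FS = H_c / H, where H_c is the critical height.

H_c = (4c'/γ) · sinβ cosφ' / [1 − cos(β − φ')]
    = (4·12.9/18.5) · sin77.3°·cos32.3° / [1 − cos45.0°]
    = 2.789 · 0.8246 / 0.2929 = 7.85 m
FS = H_c / H = 7.85 / 7.7 = 1.020

FS = 1.02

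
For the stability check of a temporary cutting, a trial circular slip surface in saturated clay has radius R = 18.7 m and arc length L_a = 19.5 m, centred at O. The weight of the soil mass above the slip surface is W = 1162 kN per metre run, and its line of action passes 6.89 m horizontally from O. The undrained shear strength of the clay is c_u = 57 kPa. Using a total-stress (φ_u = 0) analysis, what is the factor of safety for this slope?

Taking moments about the centre O, the resisting moment is provided by the undrained shear strength acting along the arc:
M_R = c_u·L_a·R = 57·19.50·18.7 = 20785.0 kN·m/m
M_D = W·d = 1162·6.89 = 8006.2 kN·m/m
FS = M_R / M_D = 20785.0 / 8006.2 = 2.596

FS = 2.60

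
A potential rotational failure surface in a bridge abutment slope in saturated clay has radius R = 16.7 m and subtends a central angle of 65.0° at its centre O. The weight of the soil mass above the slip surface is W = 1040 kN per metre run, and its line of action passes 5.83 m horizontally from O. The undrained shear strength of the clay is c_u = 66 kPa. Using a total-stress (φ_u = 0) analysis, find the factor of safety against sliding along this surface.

FS = 3.44

Taking moments about the centre O, the resisting moment is provided by the undrained shear strength acting along the arc:
Arc length L_a = R·θ = 16.7·(65.0°·π/180) = 16.7·1.1345 = 18.95 m
M_R = c_u·L_a·R = 66·18.95·16.7 = 20881.8 kN·m/m
M_D = W·d = 1040·5.83 = 6063.2 kN·m/m
FS = M_R / M_D = 20881.8 / 6063.2 = 3.444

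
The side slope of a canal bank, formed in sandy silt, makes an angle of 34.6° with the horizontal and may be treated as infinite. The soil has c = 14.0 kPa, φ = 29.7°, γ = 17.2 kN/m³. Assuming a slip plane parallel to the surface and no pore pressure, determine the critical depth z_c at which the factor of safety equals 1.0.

z_c = 10.06 m

Setting FS = 1.00 in FS = [c + γz cos²β tanφ] / [γz sinβ cosβ] and solving for z:
z = c / [γ cosβ (FS·sinβ − cosβ·tanφ)]
  = 14.0 / [17.2·cos34.6°·(1.00·sin34.6° − cos34.6°·tan29.7°)]
  = 14.0 / [17.2·0.8231·(1.00·0.5678 − 0.8231·0.5704)]
  = 14.0 / 1.3922 = 10.056 m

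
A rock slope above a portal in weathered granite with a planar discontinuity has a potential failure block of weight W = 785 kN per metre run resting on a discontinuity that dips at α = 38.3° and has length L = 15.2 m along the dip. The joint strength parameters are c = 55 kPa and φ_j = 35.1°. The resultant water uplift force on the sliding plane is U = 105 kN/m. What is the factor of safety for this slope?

Resolving the block weight along and normal to the plane and applying the Mohr–Coulomb strength on the joint:
N' = W cosα − U = 785·cos38.3° − 105 = 511.0 kN/m
Driving force T = W sinα = 785·sin38.3° = 486.5 kN/m
Resisting force R = c·L + N'·tanφ_j = 55·15.2 + 511.0·tan35.1° = 836.0 + 359.2 = 1195.2 kN/m
FS = R / T = 1195.2 / 486.5 = 2.457

FS = 2.46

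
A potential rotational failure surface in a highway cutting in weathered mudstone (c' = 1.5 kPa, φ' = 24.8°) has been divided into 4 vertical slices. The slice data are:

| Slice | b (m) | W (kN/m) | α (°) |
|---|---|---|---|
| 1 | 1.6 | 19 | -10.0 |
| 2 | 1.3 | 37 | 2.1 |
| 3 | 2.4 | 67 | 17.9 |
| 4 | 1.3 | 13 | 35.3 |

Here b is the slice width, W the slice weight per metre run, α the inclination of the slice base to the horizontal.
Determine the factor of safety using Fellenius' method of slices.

Ordinary method of slices: FS = Σ[c'·Δl_i + (W_i cosα_i)·tanφ'] / Σ W_i sinα_i, with Δl_i = b_i / cosα_i.
Slice 1: Δl = 1.6/cos(-10.0°) = 1.625 m; N'_1 = 19·cos(-10.0°) = 18.7; c'Δl = 2.44; W sinα = -3.3
Slice 2: Δl = 1.3/cos2.1° = 1.301 m; N'_2 = 37·cos2.1° = 37.0; c'Δl = 1.95; W sinα = 1.4
Slice 3: Δl = 2.4/cos17.9° = 2.522 m; N'_3 = 67·cos17.9° = 63.8; c'Δl = 3.78; W sinα = 20.6
Slice 4: Δl = 1.3/cos35.3° = 1.593 m; N'_4 = 13·cos35.3° = 10.6; c'Δl = 2.39; W sinα = 7.5
Σc'Δl = 10.6 kN/m; ΣN' = 130.1 kN/m; ΣW sinα = 26.2 kN/m
Resisting = 10.6 + 130.1·tan24.8° = 10.6 + 60.1 = 70.7 kN/m
FS = 70.7 / 26.2 = 2.701

FS = 2.70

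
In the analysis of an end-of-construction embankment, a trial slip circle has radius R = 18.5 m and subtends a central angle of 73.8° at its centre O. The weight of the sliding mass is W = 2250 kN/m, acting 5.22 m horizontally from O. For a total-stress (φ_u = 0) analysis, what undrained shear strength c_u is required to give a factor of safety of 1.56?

FS = c_u·L_a·R / (W·d), so c_u = FS·W·d / (L_a·R).
Arc length L_a = R·θ = 18.5·(73.8°·π/180) = 18.5·1.2881 = 23.83 m
c_u = 1.56·2250·5.22 / (23.83·18.5) = 18322.2 / 440.84 = 41.56 kPa

c_u = 41.6 kPa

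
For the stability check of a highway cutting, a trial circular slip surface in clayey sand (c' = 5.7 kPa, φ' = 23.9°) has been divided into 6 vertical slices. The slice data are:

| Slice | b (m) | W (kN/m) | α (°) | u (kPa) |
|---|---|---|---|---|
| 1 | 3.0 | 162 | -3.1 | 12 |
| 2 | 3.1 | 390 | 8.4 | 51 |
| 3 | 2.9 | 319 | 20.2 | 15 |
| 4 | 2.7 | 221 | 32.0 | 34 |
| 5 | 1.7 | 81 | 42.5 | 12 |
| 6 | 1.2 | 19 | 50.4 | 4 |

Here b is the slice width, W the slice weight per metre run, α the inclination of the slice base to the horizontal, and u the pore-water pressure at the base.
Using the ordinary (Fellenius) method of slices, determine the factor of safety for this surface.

Ordinary method of slices: FS = Σ[c'·Δl_i + (W_i cosα_i − u_i·Δl_i)·tanφ'] / Σ W_i sinα_i, with Δl_i = b_i / cosα_i.
Slice 1: Δl = 3.0/cos(-3.1°) = 3.004 m; N'_1 = 162·cos(-3.1°) − 12·3.004 = 125.7; c'Δl = 17.13; W sinα = -8.8
Slice 2: Δl = 3.1/cos8.4° = 3.134 m; N'_2 = 390·cos8.4° − 51·3.134 = 226.0; c'Δl = 17.86; W sinα = 57.0
Slice 3: Δl = 2.9/cos20.2° = 3.090 m; N'_3 = 319·cos20.2° − 15·3.090 = 253.0; c'Δl = 17.61; W sinα = 110.2
Slice 4: Δl = 2.7/cos32.0° = 3.184 m; N'_4 = 221·cos32.0° − 34·3.184 = 79.2; c'Δl = 18.15; W sinα = 117.1
Slice 5: Δl = 1.7/cos42.5° = 2.306 m; N'_5 = 81·cos42.5° − 12·2.306 = 32.1; c'Δl = 13.14; W sinα = 54.7
Slice 6: Δl = 1.2/cos50.4° = 1.883 m; N'_6 = 19·cos50.4° − 4·1.883 = 4.6; c'Δl = 10.73; W sinα = 14.6
Σc'Δl = 94.6 kN/m; ΣN' = 720.5 kN/m; ΣW sinα = 344.8 kN/m
Resisting = 94.6 + 720.5·tan23.9° = 94.6 + 319.3 = 413.9 kN/m
FS = 413.9 / 344.8 = 1.200

FS = 1.20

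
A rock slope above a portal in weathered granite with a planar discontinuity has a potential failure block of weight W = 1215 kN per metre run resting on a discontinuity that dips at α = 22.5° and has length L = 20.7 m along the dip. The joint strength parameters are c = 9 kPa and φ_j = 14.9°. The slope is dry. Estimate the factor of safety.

FS = 1.04

Resolving the block weight along and normal to the plane and applying the Mohr–Coulomb strength on the joint:
N' = W cosα = 1215·cos22.5° = 1122.5 kN/m
Driving force T = W sinα = 1215·sin22.5° = 465.0 kN/m
Resisting force R = c·L + N'·tanφ_j = 9·20.7 + 1122.5·tan14.9° = 186.3 + 298.7 = 485.0 kN/m
FS = R / T = 485.0 / 465.0 = 1.043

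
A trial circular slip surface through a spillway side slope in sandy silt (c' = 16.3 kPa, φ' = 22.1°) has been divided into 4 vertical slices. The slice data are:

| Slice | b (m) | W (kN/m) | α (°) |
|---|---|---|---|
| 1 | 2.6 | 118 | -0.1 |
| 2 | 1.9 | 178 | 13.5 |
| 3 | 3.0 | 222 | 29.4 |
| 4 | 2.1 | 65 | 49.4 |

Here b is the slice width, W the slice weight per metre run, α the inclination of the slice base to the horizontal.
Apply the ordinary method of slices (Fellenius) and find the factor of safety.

FS = 1.99

Ordinary method of slices: FS = Σ[c'·Δl_i + (W_i cosα_i)·tanφ'] / Σ W_i sinα_i, with Δl_i = b_i / cosα_i.
Slice 1: Δl = 2.6/cos(-0.1°) = 2.600 m; N'_1 = 118·cos(-0.1°) = 118.0; c'Δl = 42.38; W sinα = -0.2
Slice 2: Δl = 1.9/cos13.5° = 1.954 m; N'_2 = 178·cos13.5° = 173.1; c'Δl = 31.85; W sinα = 41.6
Slice 3: Δl = 3.0/cos29.4° = 3.443 m; N'_3 = 222·cos29.4° = 193.4; c'Δl = 56.13; W sinα = 109.0
Slice 4: Δl = 2.1/cos49.4° = 3.227 m; N'_4 = 65·cos49.4° = 42.3; c'Δl = 52.60; W sinα = 49.4
Σc'Δl = 183.0 kN/m; ΣN' = 526.8 kN/m; ΣW sinα = 199.7 kN/m
Resisting = 183.0 + 526.8·tan22.1° = 183.0 + 213.9 = 396.9 kN/m
FS = 396.9 / 199.7 = 1.988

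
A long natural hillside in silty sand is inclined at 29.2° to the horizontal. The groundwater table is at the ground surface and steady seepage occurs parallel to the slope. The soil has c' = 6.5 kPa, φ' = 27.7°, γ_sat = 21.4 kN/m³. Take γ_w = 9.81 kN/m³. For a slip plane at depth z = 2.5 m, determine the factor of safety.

With seepage parallel to the slope and the water table at the surface, the effective normal stress on the slip plane uses the buoyant unit weight γ' = γ_sat − γ_w while the driving shear stress uses γ_sat:
FS = [c' + γ' z cos²β tanφ'] / [γ_sat z sinβ cosβ]
γ' = 21.4 − 9.81 = 11.59 kN/m³
Numerator = 6.5 + 11.59·2.5·cos²29.2°·tan27.7° = 6.5 + 11.59·2.5·0.7620·0.5250 = 18.092 kPa
Denominator = 21.4·2.5·sin29.2°·cos29.2° = 21.4·2.5·0.4879·0.8729 = 22.784 kPa
FS = 18.092 / 22.784 = 0.794

FS = 0.79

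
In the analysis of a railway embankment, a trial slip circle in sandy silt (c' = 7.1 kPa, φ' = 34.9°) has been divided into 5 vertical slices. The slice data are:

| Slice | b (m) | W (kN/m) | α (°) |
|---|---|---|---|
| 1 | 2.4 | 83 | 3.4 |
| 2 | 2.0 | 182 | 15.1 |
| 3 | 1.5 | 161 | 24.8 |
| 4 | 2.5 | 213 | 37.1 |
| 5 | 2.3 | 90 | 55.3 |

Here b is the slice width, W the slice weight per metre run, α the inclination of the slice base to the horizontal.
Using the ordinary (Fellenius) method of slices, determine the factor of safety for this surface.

FS = 1.65

Ordinary method of slices: FS = Σ[c'·Δl_i + (W_i cosα_i)·tanφ'] / Σ W_i sinα_i, with Δl_i = b_i / cosα_i.
Slice 1: Δl = 2.4/cos3.4° = 2.404 m; N'_1 = 83·cos3.4° = 82.9; c'Δl = 17.07; W sinα = 4.9
Slice 2: Δl = 2.0/cos15.1° = 2.072 m; N'_2 = 182·cos15.1° = 175.7; c'Δl = 14.71; W sinα = 47.4
Slice 3: Δl = 1.5/cos24.8° = 1.652 m; N'_3 = 161·cos24.8° = 146.2; c'Δl = 11.73; W sinα = 67.5
Slice 4: Δl = 2.5/cos37.1° = 3.134 m; N'_4 = 213·cos37.1° = 169.9; c'Δl = 22.25; W sinα = 128.5
Slice 5: Δl = 2.3/cos55.3° = 4.040 m; N'_5 = 90·cos55.3° = 51.2; c'Δl = 28.69; W sinα = 74.0
Σc'Δl = 94.4 kN/m; ΣN' = 625.8 kN/m; ΣW sinα = 322.3 kN/m
Resisting = 94.4 + 625.8·tan34.9° = 94.4 + 436.6 = 531.0 kN/m
FS = 531.0 / 322.3 = 1.647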